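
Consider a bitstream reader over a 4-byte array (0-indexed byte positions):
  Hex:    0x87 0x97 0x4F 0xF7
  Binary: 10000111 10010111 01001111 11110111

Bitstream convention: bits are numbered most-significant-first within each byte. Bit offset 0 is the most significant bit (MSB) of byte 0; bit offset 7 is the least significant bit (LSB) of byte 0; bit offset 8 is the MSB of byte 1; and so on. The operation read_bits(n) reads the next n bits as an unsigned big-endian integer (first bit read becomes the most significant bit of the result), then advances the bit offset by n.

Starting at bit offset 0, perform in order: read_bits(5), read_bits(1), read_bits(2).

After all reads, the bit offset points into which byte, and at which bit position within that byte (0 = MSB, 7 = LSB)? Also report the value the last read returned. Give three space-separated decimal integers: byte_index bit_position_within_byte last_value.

Answer: 1 0 3

Derivation:
Read 1: bits[0:5] width=5 -> value=16 (bin 10000); offset now 5 = byte 0 bit 5; 27 bits remain
Read 2: bits[5:6] width=1 -> value=1 (bin 1); offset now 6 = byte 0 bit 6; 26 bits remain
Read 3: bits[6:8] width=2 -> value=3 (bin 11); offset now 8 = byte 1 bit 0; 24 bits remain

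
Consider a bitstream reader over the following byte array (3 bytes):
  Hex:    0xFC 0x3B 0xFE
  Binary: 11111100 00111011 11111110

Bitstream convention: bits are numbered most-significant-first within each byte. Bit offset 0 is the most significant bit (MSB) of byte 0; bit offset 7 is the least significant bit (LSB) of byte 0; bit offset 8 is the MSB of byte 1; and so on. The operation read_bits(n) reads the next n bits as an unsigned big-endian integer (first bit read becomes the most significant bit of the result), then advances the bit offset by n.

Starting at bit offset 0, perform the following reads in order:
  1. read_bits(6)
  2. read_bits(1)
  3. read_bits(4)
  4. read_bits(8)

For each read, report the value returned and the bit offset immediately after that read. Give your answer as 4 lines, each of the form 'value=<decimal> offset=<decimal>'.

Read 1: bits[0:6] width=6 -> value=63 (bin 111111); offset now 6 = byte 0 bit 6; 18 bits remain
Read 2: bits[6:7] width=1 -> value=0 (bin 0); offset now 7 = byte 0 bit 7; 17 bits remain
Read 3: bits[7:11] width=4 -> value=1 (bin 0001); offset now 11 = byte 1 bit 3; 13 bits remain
Read 4: bits[11:19] width=8 -> value=223 (bin 11011111); offset now 19 = byte 2 bit 3; 5 bits remain

Answer: value=63 offset=6
value=0 offset=7
value=1 offset=11
value=223 offset=19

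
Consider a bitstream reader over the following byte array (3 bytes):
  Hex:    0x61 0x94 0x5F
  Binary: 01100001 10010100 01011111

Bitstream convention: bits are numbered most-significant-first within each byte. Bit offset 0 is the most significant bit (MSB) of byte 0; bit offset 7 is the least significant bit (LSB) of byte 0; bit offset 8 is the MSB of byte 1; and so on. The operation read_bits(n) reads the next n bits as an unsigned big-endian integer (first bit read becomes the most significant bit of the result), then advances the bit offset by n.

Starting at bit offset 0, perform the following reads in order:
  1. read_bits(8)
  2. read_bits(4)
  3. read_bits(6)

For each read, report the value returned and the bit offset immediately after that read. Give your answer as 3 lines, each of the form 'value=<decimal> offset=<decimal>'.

Answer: value=97 offset=8
value=9 offset=12
value=17 offset=18

Derivation:
Read 1: bits[0:8] width=8 -> value=97 (bin 01100001); offset now 8 = byte 1 bit 0; 16 bits remain
Read 2: bits[8:12] width=4 -> value=9 (bin 1001); offset now 12 = byte 1 bit 4; 12 bits remain
Read 3: bits[12:18] width=6 -> value=17 (bin 010001); offset now 18 = byte 2 bit 2; 6 bits remain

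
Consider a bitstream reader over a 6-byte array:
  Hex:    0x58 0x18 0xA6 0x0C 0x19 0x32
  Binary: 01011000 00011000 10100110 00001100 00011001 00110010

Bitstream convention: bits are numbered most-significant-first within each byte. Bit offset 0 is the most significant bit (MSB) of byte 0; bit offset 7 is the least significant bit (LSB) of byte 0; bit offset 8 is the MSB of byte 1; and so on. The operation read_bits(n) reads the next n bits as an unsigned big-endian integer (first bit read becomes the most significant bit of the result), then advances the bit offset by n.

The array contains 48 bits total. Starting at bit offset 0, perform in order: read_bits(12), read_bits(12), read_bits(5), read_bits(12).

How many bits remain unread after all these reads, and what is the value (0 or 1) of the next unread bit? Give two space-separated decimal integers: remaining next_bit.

Answer: 7 0

Derivation:
Read 1: bits[0:12] width=12 -> value=1409 (bin 010110000001); offset now 12 = byte 1 bit 4; 36 bits remain
Read 2: bits[12:24] width=12 -> value=2214 (bin 100010100110); offset now 24 = byte 3 bit 0; 24 bits remain
Read 3: bits[24:29] width=5 -> value=1 (bin 00001); offset now 29 = byte 3 bit 5; 19 bits remain
Read 4: bits[29:41] width=12 -> value=2098 (bin 100000110010); offset now 41 = byte 5 bit 1; 7 bits remain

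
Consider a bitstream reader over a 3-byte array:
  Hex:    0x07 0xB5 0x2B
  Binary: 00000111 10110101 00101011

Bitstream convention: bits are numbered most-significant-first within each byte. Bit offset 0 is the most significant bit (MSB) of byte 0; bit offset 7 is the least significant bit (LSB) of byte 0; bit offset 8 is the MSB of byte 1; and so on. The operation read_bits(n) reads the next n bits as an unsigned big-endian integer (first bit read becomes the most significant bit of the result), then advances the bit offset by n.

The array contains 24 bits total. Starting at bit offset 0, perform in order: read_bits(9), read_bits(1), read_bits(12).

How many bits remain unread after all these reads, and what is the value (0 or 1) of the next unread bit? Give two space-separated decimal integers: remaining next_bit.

Answer: 2 1

Derivation:
Read 1: bits[0:9] width=9 -> value=15 (bin 000001111); offset now 9 = byte 1 bit 1; 15 bits remain
Read 2: bits[9:10] width=1 -> value=0 (bin 0); offset now 10 = byte 1 bit 2; 14 bits remain
Read 3: bits[10:22] width=12 -> value=3402 (bin 110101001010); offset now 22 = byte 2 bit 6; 2 bits remain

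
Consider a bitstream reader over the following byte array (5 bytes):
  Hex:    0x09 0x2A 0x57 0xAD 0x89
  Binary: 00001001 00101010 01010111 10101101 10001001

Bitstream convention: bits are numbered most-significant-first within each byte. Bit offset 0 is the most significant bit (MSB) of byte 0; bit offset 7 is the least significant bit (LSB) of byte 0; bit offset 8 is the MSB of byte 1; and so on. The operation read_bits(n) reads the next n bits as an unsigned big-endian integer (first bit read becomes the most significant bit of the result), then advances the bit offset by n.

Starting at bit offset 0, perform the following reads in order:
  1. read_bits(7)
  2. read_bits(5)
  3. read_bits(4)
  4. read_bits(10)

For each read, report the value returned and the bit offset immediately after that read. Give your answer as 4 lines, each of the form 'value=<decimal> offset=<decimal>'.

Answer: value=4 offset=7
value=18 offset=12
value=10 offset=16
value=350 offset=26

Derivation:
Read 1: bits[0:7] width=7 -> value=4 (bin 0000100); offset now 7 = byte 0 bit 7; 33 bits remain
Read 2: bits[7:12] width=5 -> value=18 (bin 10010); offset now 12 = byte 1 bit 4; 28 bits remain
Read 3: bits[12:16] width=4 -> value=10 (bin 1010); offset now 16 = byte 2 bit 0; 24 bits remain
Read 4: bits[16:26] width=10 -> value=350 (bin 0101011110); offset now 26 = byte 3 bit 2; 14 bits remain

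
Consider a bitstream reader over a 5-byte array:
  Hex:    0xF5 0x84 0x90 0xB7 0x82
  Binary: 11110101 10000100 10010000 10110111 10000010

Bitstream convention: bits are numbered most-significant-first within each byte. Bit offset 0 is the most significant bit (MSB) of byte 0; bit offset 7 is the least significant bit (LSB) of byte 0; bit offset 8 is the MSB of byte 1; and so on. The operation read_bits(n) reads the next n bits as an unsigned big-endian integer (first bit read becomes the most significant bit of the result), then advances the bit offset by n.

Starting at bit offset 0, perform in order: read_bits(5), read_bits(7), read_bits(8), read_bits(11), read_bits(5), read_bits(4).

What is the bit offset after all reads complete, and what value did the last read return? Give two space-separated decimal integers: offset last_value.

Read 1: bits[0:5] width=5 -> value=30 (bin 11110); offset now 5 = byte 0 bit 5; 35 bits remain
Read 2: bits[5:12] width=7 -> value=88 (bin 1011000); offset now 12 = byte 1 bit 4; 28 bits remain
Read 3: bits[12:20] width=8 -> value=73 (bin 01001001); offset now 20 = byte 2 bit 4; 20 bits remain
Read 4: bits[20:31] width=11 -> value=91 (bin 00001011011); offset now 31 = byte 3 bit 7; 9 bits remain
Read 5: bits[31:36] width=5 -> value=24 (bin 11000); offset now 36 = byte 4 bit 4; 4 bits remain
Read 6: bits[36:40] width=4 -> value=2 (bin 0010); offset now 40 = byte 5 bit 0; 0 bits remain

Answer: 40 2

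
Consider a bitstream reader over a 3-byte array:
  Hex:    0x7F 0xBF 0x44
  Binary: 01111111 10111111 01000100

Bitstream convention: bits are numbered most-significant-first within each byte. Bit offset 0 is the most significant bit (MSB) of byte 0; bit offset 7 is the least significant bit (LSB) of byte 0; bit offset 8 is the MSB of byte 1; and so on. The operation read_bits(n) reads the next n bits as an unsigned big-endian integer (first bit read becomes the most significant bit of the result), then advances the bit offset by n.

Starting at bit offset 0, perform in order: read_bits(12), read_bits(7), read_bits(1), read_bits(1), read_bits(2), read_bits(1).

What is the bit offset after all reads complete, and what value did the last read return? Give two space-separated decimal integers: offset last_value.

Read 1: bits[0:12] width=12 -> value=2043 (bin 011111111011); offset now 12 = byte 1 bit 4; 12 bits remain
Read 2: bits[12:19] width=7 -> value=122 (bin 1111010); offset now 19 = byte 2 bit 3; 5 bits remain
Read 3: bits[19:20] width=1 -> value=0 (bin 0); offset now 20 = byte 2 bit 4; 4 bits remain
Read 4: bits[20:21] width=1 -> value=0 (bin 0); offset now 21 = byte 2 bit 5; 3 bits remain
Read 5: bits[21:23] width=2 -> value=2 (bin 10); offset now 23 = byte 2 bit 7; 1 bits remain
Read 6: bits[23:24] width=1 -> value=0 (bin 0); offset now 24 = byte 3 bit 0; 0 bits remain

Answer: 24 0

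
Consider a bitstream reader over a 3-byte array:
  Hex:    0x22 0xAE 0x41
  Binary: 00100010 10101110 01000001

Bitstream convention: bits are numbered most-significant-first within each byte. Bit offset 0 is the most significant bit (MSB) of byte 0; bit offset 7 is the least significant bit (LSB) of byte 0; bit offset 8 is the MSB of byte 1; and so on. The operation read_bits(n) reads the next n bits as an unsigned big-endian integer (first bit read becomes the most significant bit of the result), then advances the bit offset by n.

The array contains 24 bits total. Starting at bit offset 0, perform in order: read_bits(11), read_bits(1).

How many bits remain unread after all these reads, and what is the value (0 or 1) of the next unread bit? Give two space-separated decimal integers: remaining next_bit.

Read 1: bits[0:11] width=11 -> value=277 (bin 00100010101); offset now 11 = byte 1 bit 3; 13 bits remain
Read 2: bits[11:12] width=1 -> value=0 (bin 0); offset now 12 = byte 1 bit 4; 12 bits remain

Answer: 12 1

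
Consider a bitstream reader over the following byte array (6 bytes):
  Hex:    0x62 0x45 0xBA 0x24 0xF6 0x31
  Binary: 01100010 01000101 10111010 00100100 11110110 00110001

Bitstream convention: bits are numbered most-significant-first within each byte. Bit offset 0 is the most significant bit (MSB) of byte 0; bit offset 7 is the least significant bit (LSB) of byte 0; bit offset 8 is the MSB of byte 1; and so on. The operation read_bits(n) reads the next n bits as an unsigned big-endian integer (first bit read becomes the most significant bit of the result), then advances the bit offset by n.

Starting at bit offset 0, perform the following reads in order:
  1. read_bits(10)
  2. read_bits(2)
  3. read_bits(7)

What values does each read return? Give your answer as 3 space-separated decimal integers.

Answer: 393 0 45

Derivation:
Read 1: bits[0:10] width=10 -> value=393 (bin 0110001001); offset now 10 = byte 1 bit 2; 38 bits remain
Read 2: bits[10:12] width=2 -> value=0 (bin 00); offset now 12 = byte 1 bit 4; 36 bits remain
Read 3: bits[12:19] width=7 -> value=45 (bin 0101101); offset now 19 = byte 2 bit 3; 29 bits remain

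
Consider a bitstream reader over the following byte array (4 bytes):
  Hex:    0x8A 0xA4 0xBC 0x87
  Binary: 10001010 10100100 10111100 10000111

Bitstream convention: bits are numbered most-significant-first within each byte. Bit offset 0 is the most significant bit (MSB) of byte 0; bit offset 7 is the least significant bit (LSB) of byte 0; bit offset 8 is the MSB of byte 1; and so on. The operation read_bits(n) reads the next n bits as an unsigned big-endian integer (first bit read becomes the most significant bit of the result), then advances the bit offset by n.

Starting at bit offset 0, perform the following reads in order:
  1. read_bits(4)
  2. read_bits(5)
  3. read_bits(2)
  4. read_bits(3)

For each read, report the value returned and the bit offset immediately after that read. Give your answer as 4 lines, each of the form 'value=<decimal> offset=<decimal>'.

Read 1: bits[0:4] width=4 -> value=8 (bin 1000); offset now 4 = byte 0 bit 4; 28 bits remain
Read 2: bits[4:9] width=5 -> value=21 (bin 10101); offset now 9 = byte 1 bit 1; 23 bits remain
Read 3: bits[9:11] width=2 -> value=1 (bin 01); offset now 11 = byte 1 bit 3; 21 bits remain
Read 4: bits[11:14] width=3 -> value=1 (bin 001); offset now 14 = byte 1 bit 6; 18 bits remain

Answer: value=8 offset=4
value=21 offset=9
value=1 offset=11
value=1 offset=14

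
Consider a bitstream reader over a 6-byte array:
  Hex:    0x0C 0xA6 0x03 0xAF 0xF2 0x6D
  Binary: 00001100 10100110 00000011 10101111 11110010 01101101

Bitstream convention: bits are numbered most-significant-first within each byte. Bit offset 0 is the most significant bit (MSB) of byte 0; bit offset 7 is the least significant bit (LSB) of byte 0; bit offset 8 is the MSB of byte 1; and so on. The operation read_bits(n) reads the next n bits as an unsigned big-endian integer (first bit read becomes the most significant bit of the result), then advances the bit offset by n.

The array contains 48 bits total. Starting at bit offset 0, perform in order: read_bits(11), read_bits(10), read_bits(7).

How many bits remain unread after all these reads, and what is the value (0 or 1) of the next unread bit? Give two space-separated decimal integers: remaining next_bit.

Answer: 20 1

Derivation:
Read 1: bits[0:11] width=11 -> value=101 (bin 00001100101); offset now 11 = byte 1 bit 3; 37 bits remain
Read 2: bits[11:21] width=10 -> value=192 (bin 0011000000); offset now 21 = byte 2 bit 5; 27 bits remain
Read 3: bits[21:28] width=7 -> value=58 (bin 0111010); offset now 28 = byte 3 bit 4; 20 bits remain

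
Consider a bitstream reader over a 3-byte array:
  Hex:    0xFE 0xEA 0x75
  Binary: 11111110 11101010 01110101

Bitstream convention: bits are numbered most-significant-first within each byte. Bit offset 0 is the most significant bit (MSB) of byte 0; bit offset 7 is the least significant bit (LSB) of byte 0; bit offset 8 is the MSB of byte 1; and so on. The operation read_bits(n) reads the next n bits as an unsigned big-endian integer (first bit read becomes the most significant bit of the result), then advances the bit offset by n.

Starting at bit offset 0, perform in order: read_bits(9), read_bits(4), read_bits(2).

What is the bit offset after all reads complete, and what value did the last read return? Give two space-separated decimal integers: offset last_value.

Answer: 15 1

Derivation:
Read 1: bits[0:9] width=9 -> value=509 (bin 111111101); offset now 9 = byte 1 bit 1; 15 bits remain
Read 2: bits[9:13] width=4 -> value=13 (bin 1101); offset now 13 = byte 1 bit 5; 11 bits remain
Read 3: bits[13:15] width=2 -> value=1 (bin 01); offset now 15 = byte 1 bit 7; 9 bits remain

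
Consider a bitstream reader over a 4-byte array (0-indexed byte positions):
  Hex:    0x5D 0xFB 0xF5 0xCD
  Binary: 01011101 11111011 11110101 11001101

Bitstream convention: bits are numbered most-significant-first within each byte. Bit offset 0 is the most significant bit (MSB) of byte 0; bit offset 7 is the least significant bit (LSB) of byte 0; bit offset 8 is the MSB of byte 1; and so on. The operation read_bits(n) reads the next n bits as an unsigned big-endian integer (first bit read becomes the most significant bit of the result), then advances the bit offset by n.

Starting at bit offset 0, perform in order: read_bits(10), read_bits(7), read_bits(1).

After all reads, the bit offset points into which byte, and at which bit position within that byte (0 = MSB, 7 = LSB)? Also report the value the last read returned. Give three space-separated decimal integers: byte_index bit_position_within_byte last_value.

Read 1: bits[0:10] width=10 -> value=375 (bin 0101110111); offset now 10 = byte 1 bit 2; 22 bits remain
Read 2: bits[10:17] width=7 -> value=119 (bin 1110111); offset now 17 = byte 2 bit 1; 15 bits remain
Read 3: bits[17:18] width=1 -> value=1 (bin 1); offset now 18 = byte 2 bit 2; 14 bits remain

Answer: 2 2 1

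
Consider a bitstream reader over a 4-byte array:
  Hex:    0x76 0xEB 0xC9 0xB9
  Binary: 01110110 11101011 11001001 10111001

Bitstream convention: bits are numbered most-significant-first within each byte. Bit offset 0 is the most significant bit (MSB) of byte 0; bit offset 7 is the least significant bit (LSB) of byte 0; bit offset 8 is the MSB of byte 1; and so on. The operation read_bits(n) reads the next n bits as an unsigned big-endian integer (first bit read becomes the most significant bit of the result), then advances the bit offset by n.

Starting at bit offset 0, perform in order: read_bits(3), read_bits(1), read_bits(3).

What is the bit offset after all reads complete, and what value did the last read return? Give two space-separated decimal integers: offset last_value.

Read 1: bits[0:3] width=3 -> value=3 (bin 011); offset now 3 = byte 0 bit 3; 29 bits remain
Read 2: bits[3:4] width=1 -> value=1 (bin 1); offset now 4 = byte 0 bit 4; 28 bits remain
Read 3: bits[4:7] width=3 -> value=3 (bin 011); offset now 7 = byte 0 bit 7; 25 bits remain

Answer: 7 3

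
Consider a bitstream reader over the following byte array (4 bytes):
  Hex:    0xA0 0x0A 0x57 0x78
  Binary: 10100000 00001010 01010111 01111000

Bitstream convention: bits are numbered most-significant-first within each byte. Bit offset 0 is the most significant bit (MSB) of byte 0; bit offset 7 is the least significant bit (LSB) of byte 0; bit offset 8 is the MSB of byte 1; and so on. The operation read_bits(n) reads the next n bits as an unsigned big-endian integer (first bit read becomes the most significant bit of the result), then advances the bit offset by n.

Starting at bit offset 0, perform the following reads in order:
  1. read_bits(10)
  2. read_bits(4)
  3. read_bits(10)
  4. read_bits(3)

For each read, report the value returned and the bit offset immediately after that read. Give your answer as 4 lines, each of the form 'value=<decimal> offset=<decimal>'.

Read 1: bits[0:10] width=10 -> value=640 (bin 1010000000); offset now 10 = byte 1 bit 2; 22 bits remain
Read 2: bits[10:14] width=4 -> value=2 (bin 0010); offset now 14 = byte 1 bit 6; 18 bits remain
Read 3: bits[14:24] width=10 -> value=599 (bin 1001010111); offset now 24 = byte 3 bit 0; 8 bits remain
Read 4: bits[24:27] width=3 -> value=3 (bin 011); offset now 27 = byte 3 bit 3; 5 bits remain

Answer: value=640 offset=10
value=2 offset=14
value=599 offset=24
value=3 offset=27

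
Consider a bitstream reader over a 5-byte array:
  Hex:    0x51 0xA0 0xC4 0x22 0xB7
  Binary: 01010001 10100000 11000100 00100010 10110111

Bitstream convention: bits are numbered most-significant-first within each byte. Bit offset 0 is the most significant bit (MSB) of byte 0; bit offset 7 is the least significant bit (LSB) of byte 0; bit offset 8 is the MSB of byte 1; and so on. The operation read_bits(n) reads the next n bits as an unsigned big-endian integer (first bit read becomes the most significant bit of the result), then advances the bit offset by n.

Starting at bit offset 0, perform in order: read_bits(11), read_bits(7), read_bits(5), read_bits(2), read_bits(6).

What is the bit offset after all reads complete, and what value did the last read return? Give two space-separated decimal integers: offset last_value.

Answer: 31 17

Derivation:
Read 1: bits[0:11] width=11 -> value=653 (bin 01010001101); offset now 11 = byte 1 bit 3; 29 bits remain
Read 2: bits[11:18] width=7 -> value=3 (bin 0000011); offset now 18 = byte 2 bit 2; 22 bits remain
Read 3: bits[18:23] width=5 -> value=2 (bin 00010); offset now 23 = byte 2 bit 7; 17 bits remain
Read 4: bits[23:25] width=2 -> value=0 (bin 00); offset now 25 = byte 3 bit 1; 15 bits remain
Read 5: bits[25:31] width=6 -> value=17 (bin 010001); offset now 31 = byte 3 bit 7; 9 bits remain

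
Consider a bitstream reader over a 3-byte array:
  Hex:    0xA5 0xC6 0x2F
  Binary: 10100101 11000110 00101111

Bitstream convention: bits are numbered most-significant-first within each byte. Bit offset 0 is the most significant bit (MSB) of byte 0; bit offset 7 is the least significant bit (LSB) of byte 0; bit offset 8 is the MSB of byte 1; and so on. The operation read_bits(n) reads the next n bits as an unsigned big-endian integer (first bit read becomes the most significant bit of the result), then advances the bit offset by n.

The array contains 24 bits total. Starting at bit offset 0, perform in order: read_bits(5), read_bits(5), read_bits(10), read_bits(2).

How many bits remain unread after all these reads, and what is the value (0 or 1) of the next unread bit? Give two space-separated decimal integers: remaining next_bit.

Read 1: bits[0:5] width=5 -> value=20 (bin 10100); offset now 5 = byte 0 bit 5; 19 bits remain
Read 2: bits[5:10] width=5 -> value=23 (bin 10111); offset now 10 = byte 1 bit 2; 14 bits remain
Read 3: bits[10:20] width=10 -> value=98 (bin 0001100010); offset now 20 = byte 2 bit 4; 4 bits remain
Read 4: bits[20:22] width=2 -> value=3 (bin 11); offset now 22 = byte 2 bit 6; 2 bits remain

Answer: 2 1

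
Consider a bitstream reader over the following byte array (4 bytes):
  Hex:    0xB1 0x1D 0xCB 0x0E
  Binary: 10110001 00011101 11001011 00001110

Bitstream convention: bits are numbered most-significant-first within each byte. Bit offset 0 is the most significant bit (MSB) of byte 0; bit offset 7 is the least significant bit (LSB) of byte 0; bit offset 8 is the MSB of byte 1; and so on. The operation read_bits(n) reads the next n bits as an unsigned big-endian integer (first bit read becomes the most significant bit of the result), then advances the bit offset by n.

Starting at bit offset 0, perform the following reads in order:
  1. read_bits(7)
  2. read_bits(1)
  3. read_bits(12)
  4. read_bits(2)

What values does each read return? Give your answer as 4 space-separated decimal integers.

Read 1: bits[0:7] width=7 -> value=88 (bin 1011000); offset now 7 = byte 0 bit 7; 25 bits remain
Read 2: bits[7:8] width=1 -> value=1 (bin 1); offset now 8 = byte 1 bit 0; 24 bits remain
Read 3: bits[8:20] width=12 -> value=476 (bin 000111011100); offset now 20 = byte 2 bit 4; 12 bits remain
Read 4: bits[20:22] width=2 -> value=2 (bin 10); offset now 22 = byte 2 bit 6; 10 bits remain

Answer: 88 1 476 2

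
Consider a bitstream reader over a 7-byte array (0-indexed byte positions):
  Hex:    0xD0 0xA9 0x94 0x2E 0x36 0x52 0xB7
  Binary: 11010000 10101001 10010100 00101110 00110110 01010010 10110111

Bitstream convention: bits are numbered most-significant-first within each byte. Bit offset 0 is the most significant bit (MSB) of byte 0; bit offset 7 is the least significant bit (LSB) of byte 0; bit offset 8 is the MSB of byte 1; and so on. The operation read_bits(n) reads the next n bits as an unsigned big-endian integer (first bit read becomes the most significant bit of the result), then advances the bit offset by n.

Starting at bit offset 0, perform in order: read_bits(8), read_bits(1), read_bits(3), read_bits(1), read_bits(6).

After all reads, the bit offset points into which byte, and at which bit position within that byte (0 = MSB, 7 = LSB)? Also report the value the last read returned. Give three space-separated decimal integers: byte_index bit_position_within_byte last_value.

Read 1: bits[0:8] width=8 -> value=208 (bin 11010000); offset now 8 = byte 1 bit 0; 48 bits remain
Read 2: bits[8:9] width=1 -> value=1 (bin 1); offset now 9 = byte 1 bit 1; 47 bits remain
Read 3: bits[9:12] width=3 -> value=2 (bin 010); offset now 12 = byte 1 bit 4; 44 bits remain
Read 4: bits[12:13] width=1 -> value=1 (bin 1); offset now 13 = byte 1 bit 5; 43 bits remain
Read 5: bits[13:19] width=6 -> value=12 (bin 001100); offset now 19 = byte 2 bit 3; 37 bits remain

Answer: 2 3 12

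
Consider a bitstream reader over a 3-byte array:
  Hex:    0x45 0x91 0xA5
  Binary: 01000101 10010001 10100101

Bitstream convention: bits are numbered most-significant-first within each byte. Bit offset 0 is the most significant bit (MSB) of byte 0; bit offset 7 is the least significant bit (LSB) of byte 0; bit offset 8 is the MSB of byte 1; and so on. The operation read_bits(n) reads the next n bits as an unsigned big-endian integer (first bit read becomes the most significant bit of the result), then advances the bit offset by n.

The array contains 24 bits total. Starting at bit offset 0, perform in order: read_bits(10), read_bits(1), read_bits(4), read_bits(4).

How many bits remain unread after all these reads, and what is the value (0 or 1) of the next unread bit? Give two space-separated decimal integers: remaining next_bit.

Answer: 5 0

Derivation:
Read 1: bits[0:10] width=10 -> value=278 (bin 0100010110); offset now 10 = byte 1 bit 2; 14 bits remain
Read 2: bits[10:11] width=1 -> value=0 (bin 0); offset now 11 = byte 1 bit 3; 13 bits remain
Read 3: bits[11:15] width=4 -> value=8 (bin 1000); offset now 15 = byte 1 bit 7; 9 bits remain
Read 4: bits[15:19] width=4 -> value=13 (bin 1101); offset now 19 = byte 2 bit 3; 5 bits remain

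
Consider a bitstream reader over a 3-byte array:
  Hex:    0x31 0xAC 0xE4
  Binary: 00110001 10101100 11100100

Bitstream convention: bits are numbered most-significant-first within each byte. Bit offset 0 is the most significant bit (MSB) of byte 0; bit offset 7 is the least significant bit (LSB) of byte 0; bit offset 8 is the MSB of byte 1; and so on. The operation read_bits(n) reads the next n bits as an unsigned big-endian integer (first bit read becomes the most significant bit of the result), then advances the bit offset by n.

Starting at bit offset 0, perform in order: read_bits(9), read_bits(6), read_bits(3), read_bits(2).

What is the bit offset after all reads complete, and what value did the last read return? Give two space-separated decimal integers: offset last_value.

Answer: 20 2

Derivation:
Read 1: bits[0:9] width=9 -> value=99 (bin 001100011); offset now 9 = byte 1 bit 1; 15 bits remain
Read 2: bits[9:15] width=6 -> value=22 (bin 010110); offset now 15 = byte 1 bit 7; 9 bits remain
Read 3: bits[15:18] width=3 -> value=3 (bin 011); offset now 18 = byte 2 bit 2; 6 bits remain
Read 4: bits[18:20] width=2 -> value=2 (bin 10); offset now 20 = byte 2 bit 4; 4 bits remain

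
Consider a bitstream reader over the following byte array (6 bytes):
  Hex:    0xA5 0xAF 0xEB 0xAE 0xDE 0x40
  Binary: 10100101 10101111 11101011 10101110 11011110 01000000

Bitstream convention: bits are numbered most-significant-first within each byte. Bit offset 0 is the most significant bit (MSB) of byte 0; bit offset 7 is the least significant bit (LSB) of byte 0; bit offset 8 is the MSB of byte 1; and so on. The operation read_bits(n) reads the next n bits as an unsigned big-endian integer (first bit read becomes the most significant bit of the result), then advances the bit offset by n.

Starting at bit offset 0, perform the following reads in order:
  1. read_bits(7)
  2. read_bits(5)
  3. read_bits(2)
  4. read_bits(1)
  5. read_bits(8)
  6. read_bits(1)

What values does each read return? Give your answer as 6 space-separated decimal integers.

Answer: 82 26 3 1 245 1

Derivation:
Read 1: bits[0:7] width=7 -> value=82 (bin 1010010); offset now 7 = byte 0 bit 7; 41 bits remain
Read 2: bits[7:12] width=5 -> value=26 (bin 11010); offset now 12 = byte 1 bit 4; 36 bits remain
Read 3: bits[12:14] width=2 -> value=3 (bin 11); offset now 14 = byte 1 bit 6; 34 bits remain
Read 4: bits[14:15] width=1 -> value=1 (bin 1); offset now 15 = byte 1 bit 7; 33 bits remain
Read 5: bits[15:23] width=8 -> value=245 (bin 11110101); offset now 23 = byte 2 bit 7; 25 bits remain
Read 6: bits[23:24] width=1 -> value=1 (bin 1); offset now 24 = byte 3 bit 0; 24 bits remain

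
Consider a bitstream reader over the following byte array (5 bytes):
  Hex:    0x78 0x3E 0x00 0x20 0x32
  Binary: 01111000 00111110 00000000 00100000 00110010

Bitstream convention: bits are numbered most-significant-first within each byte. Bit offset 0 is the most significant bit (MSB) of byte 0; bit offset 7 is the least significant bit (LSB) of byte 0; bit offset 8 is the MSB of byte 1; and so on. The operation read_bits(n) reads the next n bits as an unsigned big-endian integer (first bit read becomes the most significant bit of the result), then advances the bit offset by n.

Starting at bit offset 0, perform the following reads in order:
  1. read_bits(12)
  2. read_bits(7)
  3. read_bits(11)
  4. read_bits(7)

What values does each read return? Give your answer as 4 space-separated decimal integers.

Answer: 1923 112 8 6

Derivation:
Read 1: bits[0:12] width=12 -> value=1923 (bin 011110000011); offset now 12 = byte 1 bit 4; 28 bits remain
Read 2: bits[12:19] width=7 -> value=112 (bin 1110000); offset now 19 = byte 2 bit 3; 21 bits remain
Read 3: bits[19:30] width=11 -> value=8 (bin 00000001000); offset now 30 = byte 3 bit 6; 10 bits remain
Read 4: bits[30:37] width=7 -> value=6 (bin 0000110); offset now 37 = byte 4 bit 5; 3 bits remain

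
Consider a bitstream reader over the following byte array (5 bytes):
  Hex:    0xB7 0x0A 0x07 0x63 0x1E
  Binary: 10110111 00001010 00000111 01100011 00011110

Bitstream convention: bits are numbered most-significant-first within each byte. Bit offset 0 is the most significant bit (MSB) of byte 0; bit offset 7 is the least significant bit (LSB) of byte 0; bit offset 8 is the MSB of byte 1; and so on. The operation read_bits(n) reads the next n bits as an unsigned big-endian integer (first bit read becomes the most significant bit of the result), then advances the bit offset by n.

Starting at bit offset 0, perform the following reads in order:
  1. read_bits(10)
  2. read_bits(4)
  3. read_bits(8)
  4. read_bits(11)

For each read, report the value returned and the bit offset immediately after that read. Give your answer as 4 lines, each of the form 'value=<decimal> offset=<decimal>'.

Read 1: bits[0:10] width=10 -> value=732 (bin 1011011100); offset now 10 = byte 1 bit 2; 30 bits remain
Read 2: bits[10:14] width=4 -> value=2 (bin 0010); offset now 14 = byte 1 bit 6; 26 bits remain
Read 3: bits[14:22] width=8 -> value=129 (bin 10000001); offset now 22 = byte 2 bit 6; 18 bits remain
Read 4: bits[22:33] width=11 -> value=1734 (bin 11011000110); offset now 33 = byte 4 bit 1; 7 bits remain

Answer: value=732 offset=10
value=2 offset=14
value=129 offset=22
value=1734 offset=33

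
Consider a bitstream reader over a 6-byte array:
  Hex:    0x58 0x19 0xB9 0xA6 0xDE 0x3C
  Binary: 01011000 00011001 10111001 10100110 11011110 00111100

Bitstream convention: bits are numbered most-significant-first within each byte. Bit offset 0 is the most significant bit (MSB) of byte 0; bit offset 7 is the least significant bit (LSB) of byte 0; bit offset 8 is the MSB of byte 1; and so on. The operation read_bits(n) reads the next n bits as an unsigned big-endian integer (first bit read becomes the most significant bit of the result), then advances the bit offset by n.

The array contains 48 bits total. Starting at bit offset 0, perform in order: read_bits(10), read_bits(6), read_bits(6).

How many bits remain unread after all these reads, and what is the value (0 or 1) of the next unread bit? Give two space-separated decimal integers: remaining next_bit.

Answer: 26 0

Derivation:
Read 1: bits[0:10] width=10 -> value=352 (bin 0101100000); offset now 10 = byte 1 bit 2; 38 bits remain
Read 2: bits[10:16] width=6 -> value=25 (bin 011001); offset now 16 = byte 2 bit 0; 32 bits remain
Read 3: bits[16:22] width=6 -> value=46 (bin 101110); offset now 22 = byte 2 bit 6; 26 bits remain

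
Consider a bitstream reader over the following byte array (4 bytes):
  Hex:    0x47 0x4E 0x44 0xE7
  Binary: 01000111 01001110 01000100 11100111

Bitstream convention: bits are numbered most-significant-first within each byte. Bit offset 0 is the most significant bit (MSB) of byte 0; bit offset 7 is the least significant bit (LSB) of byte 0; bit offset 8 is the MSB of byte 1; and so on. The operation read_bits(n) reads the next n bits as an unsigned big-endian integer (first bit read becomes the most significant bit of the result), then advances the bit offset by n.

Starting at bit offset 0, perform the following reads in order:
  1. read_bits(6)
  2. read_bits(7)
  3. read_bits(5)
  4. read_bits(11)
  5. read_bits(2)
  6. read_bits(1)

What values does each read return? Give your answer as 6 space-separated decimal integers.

Answer: 17 105 25 156 3 1

Derivation:
Read 1: bits[0:6] width=6 -> value=17 (bin 010001); offset now 6 = byte 0 bit 6; 26 bits remain
Read 2: bits[6:13] width=7 -> value=105 (bin 1101001); offset now 13 = byte 1 bit 5; 19 bits remain
Read 3: bits[13:18] width=5 -> value=25 (bin 11001); offset now 18 = byte 2 bit 2; 14 bits remain
Read 4: bits[18:29] width=11 -> value=156 (bin 00010011100); offset now 29 = byte 3 bit 5; 3 bits remain
Read 5: bits[29:31] width=2 -> value=3 (bin 11); offset now 31 = byte 3 bit 7; 1 bits remain
Read 6: bits[31:32] width=1 -> value=1 (bin 1); offset now 32 = byte 4 bit 0; 0 bits remain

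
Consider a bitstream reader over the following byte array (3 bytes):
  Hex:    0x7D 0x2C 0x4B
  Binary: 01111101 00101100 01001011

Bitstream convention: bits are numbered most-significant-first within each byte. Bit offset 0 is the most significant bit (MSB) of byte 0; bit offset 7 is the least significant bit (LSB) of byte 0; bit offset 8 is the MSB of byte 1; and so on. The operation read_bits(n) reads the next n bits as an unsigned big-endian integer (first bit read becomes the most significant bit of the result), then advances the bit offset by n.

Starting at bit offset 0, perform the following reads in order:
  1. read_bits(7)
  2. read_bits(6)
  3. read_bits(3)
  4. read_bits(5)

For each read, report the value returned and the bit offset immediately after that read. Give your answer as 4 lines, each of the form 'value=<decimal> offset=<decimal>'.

Answer: value=62 offset=7
value=37 offset=13
value=4 offset=16
value=9 offset=21

Derivation:
Read 1: bits[0:7] width=7 -> value=62 (bin 0111110); offset now 7 = byte 0 bit 7; 17 bits remain
Read 2: bits[7:13] width=6 -> value=37 (bin 100101); offset now 13 = byte 1 bit 5; 11 bits remain
Read 3: bits[13:16] width=3 -> value=4 (bin 100); offset now 16 = byte 2 bit 0; 8 bits remain
Read 4: bits[16:21] width=5 -> value=9 (bin 01001); offset now 21 = byte 2 bit 5; 3 bits remain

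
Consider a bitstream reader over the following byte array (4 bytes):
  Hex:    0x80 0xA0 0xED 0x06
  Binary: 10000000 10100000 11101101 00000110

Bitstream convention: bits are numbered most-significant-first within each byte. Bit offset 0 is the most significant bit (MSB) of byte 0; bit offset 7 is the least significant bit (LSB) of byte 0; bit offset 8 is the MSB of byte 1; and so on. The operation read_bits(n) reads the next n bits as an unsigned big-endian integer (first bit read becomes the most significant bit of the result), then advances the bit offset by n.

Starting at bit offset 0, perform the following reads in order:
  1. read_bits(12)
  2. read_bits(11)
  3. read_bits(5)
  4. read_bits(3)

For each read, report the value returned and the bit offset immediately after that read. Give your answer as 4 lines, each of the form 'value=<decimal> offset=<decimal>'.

Read 1: bits[0:12] width=12 -> value=2058 (bin 100000001010); offset now 12 = byte 1 bit 4; 20 bits remain
Read 2: bits[12:23] width=11 -> value=118 (bin 00001110110); offset now 23 = byte 2 bit 7; 9 bits remain
Read 3: bits[23:28] width=5 -> value=16 (bin 10000); offset now 28 = byte 3 bit 4; 4 bits remain
Read 4: bits[28:31] width=3 -> value=3 (bin 011); offset now 31 = byte 3 bit 7; 1 bits remain

Answer: value=2058 offset=12
value=118 offset=23
value=16 offset=28
value=3 offset=31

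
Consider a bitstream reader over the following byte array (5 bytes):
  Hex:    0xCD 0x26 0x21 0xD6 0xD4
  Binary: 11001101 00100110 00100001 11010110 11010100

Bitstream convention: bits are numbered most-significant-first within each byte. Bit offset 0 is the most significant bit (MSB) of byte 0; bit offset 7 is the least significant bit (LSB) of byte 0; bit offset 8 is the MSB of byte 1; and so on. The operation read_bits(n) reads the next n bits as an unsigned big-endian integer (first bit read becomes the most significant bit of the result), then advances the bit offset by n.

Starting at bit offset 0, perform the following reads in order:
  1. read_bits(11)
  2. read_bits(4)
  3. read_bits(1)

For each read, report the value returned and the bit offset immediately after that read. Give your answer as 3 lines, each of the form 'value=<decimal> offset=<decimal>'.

Answer: value=1641 offset=11
value=3 offset=15
value=0 offset=16

Derivation:
Read 1: bits[0:11] width=11 -> value=1641 (bin 11001101001); offset now 11 = byte 1 bit 3; 29 bits remain
Read 2: bits[11:15] width=4 -> value=3 (bin 0011); offset now 15 = byte 1 bit 7; 25 bits remain
Read 3: bits[15:16] width=1 -> value=0 (bin 0); offset now 16 = byte 2 bit 0; 24 bits remain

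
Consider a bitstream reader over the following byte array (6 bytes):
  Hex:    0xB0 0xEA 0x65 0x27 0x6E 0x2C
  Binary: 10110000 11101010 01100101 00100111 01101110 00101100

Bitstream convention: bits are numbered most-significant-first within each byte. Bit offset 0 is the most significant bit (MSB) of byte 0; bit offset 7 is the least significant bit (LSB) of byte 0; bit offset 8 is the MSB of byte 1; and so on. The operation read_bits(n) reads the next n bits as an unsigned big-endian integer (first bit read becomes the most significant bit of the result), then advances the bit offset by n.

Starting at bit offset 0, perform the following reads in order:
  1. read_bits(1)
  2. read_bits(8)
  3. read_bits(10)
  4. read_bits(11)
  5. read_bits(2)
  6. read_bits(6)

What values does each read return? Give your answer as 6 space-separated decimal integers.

Read 1: bits[0:1] width=1 -> value=1 (bin 1); offset now 1 = byte 0 bit 1; 47 bits remain
Read 2: bits[1:9] width=8 -> value=97 (bin 01100001); offset now 9 = byte 1 bit 1; 39 bits remain
Read 3: bits[9:19] width=10 -> value=851 (bin 1101010011); offset now 19 = byte 2 bit 3; 29 bits remain
Read 4: bits[19:30] width=11 -> value=329 (bin 00101001001); offset now 30 = byte 3 bit 6; 18 bits remain
Read 5: bits[30:32] width=2 -> value=3 (bin 11); offset now 32 = byte 4 bit 0; 16 bits remain
Read 6: bits[32:38] width=6 -> value=27 (bin 011011); offset now 38 = byte 4 bit 6; 10 bits remain

Answer: 1 97 851 329 3 27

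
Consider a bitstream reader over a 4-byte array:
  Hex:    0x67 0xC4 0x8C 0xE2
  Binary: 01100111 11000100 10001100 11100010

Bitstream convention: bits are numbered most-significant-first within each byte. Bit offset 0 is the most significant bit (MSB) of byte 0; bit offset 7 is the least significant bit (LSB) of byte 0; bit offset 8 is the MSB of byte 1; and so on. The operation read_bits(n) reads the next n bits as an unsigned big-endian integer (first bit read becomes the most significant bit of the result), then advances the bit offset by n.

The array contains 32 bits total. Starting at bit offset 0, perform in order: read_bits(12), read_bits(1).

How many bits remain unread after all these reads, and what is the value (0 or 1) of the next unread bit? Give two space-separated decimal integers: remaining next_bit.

Answer: 19 1

Derivation:
Read 1: bits[0:12] width=12 -> value=1660 (bin 011001111100); offset now 12 = byte 1 bit 4; 20 bits remain
Read 2: bits[12:13] width=1 -> value=0 (bin 0); offset now 13 = byte 1 bit 5; 19 bits remain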